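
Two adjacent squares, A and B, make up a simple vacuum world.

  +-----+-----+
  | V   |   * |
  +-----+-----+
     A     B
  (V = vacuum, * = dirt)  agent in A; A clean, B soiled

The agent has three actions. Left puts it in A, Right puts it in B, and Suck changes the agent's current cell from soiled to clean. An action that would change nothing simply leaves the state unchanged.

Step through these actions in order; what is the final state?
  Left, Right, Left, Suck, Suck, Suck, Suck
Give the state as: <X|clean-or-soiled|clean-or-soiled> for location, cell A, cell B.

step 1/7 (Left): <A|clean|soiled>
step 2/7 (Right): <B|clean|soiled>
step 3/7 (Left): <A|clean|soiled>
step 4/7 (Suck): <A|clean|soiled>
step 5/7 (Suck): <A|clean|soiled>
step 6/7 (Suck): <A|clean|soiled>
step 7/7 (Suck): <A|clean|soiled>

<A|clean|soiled>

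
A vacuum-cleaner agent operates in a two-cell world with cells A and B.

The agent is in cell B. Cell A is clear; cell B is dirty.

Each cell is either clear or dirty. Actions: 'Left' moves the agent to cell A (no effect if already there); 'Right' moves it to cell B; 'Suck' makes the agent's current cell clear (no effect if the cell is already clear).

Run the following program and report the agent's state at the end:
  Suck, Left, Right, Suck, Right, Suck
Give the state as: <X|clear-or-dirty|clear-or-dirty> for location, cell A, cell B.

<B|clear|clear>

t=1 Suck ⇒ <B|clear|clear>
t=2 Left ⇒ <A|clear|clear>
t=3 Right ⇒ <B|clear|clear>
t=4 Suck ⇒ <B|clear|clear>
t=5 Right ⇒ <B|clear|clear>
t=6 Suck ⇒ <B|clear|clear>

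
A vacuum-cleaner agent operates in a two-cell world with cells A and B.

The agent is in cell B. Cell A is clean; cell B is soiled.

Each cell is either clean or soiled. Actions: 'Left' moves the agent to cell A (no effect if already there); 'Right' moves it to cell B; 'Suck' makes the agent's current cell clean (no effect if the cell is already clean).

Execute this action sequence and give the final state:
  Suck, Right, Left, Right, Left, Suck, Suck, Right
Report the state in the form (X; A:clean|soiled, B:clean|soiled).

[1] after Suck: (B; A:clean, B:clean)
[2] after Right: (B; A:clean, B:clean)
[3] after Left: (A; A:clean, B:clean)
[4] after Right: (B; A:clean, B:clean)
[5] after Left: (A; A:clean, B:clean)
[6] after Suck: (A; A:clean, B:clean)
[7] after Suck: (A; A:clean, B:clean)
[8] after Right: (B; A:clean, B:clean)

(B; A:clean, B:clean)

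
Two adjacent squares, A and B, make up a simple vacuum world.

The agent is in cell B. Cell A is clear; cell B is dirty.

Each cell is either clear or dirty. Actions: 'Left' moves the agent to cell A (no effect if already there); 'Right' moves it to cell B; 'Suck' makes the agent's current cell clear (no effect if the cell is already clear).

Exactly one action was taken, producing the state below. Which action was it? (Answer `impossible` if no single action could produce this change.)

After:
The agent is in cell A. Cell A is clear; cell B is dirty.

Left

try  Left: <A|clear|dirty>  ← match
try Right: <B|clear|dirty>
try  Suck: <B|clear|clear>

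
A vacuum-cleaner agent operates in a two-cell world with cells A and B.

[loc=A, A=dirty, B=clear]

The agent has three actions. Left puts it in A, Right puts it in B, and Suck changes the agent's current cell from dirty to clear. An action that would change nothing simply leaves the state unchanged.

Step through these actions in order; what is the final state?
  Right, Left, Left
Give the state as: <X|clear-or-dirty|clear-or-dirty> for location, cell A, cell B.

<A|dirty|clear>

Right (#1): <B|dirty|clear>
Left (#2): <A|dirty|clear>
Left (#3): <A|dirty|clear>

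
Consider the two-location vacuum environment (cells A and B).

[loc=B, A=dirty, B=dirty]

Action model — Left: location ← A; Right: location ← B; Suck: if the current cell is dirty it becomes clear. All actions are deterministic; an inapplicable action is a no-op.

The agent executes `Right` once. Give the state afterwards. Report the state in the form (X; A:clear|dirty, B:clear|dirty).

start: (B; A:dirty, B:dirty)
Right (#1): (B; A:dirty, B:dirty)

(B; A:dirty, B:dirty)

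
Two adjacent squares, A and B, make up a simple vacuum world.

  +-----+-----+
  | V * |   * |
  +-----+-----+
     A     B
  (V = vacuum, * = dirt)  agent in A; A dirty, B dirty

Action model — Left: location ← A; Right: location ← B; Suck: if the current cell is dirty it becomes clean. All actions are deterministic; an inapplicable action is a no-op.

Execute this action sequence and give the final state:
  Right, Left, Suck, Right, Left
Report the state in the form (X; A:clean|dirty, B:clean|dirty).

(A; A:clean, B:dirty)

[1] after Right: (B; A:dirty, B:dirty)
[2] after Left: (A; A:dirty, B:dirty)
[3] after Suck: (A; A:clean, B:dirty)
[4] after Right: (B; A:clean, B:dirty)
[5] after Left: (A; A:clean, B:dirty)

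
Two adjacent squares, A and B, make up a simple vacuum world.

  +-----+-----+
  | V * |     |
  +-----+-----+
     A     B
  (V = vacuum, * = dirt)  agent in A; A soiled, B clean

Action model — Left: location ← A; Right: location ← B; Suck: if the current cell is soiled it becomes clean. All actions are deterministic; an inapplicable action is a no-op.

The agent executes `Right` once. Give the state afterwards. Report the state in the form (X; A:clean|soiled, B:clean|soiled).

start: (A; A:soiled, B:clean)
t=1 Right ⇒ (B; A:soiled, B:clean)

(B; A:soiled, B:clean)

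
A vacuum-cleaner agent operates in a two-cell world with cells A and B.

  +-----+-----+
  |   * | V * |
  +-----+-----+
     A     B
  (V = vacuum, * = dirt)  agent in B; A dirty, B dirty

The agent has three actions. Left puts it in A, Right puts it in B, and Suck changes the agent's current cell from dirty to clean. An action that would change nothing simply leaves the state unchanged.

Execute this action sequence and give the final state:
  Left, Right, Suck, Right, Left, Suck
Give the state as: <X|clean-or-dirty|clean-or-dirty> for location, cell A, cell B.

t=1 Left ⇒ <A|dirty|dirty>
t=2 Right ⇒ <B|dirty|dirty>
t=3 Suck ⇒ <B|dirty|clean>
t=4 Right ⇒ <B|dirty|clean>
t=5 Left ⇒ <A|dirty|clean>
t=6 Suck ⇒ <A|clean|clean>

<A|clean|clean>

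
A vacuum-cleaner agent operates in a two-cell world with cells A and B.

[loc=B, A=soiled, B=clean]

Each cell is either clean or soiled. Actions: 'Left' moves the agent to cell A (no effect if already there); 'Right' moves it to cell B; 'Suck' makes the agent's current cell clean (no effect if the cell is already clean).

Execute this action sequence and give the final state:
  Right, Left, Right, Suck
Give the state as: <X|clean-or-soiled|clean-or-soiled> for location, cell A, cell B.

Right (#1): <B|soiled|clean>
Left (#2): <A|soiled|clean>
Right (#3): <B|soiled|clean>
Suck (#4): <B|soiled|clean>

<B|soiled|clean>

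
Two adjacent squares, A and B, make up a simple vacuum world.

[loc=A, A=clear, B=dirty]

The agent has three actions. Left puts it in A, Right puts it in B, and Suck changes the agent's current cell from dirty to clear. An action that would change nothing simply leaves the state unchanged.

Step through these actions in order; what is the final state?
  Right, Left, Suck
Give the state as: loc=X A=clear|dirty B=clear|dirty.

loc=A A=clear B=dirty

1. Right → loc=B A=clear B=dirty
2. Left → loc=A A=clear B=dirty
3. Suck → loc=A A=clear B=dirty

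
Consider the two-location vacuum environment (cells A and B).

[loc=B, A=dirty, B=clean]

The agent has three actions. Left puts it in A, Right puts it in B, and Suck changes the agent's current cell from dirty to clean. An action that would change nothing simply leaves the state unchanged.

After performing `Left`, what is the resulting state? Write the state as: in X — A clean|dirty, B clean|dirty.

in A — A dirty, B clean

start: in B — A dirty, B clean
step 1/1 (Left): in A — A dirty, B clean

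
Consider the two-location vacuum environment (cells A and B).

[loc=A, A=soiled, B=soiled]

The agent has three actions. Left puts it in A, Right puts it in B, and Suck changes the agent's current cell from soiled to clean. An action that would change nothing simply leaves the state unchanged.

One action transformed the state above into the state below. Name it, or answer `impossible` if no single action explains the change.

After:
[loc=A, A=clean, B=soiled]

try  Left: <A|soiled|soiled>
try Right: <B|soiled|soiled>
try  Suck: <A|clean|soiled>  ← match

Suck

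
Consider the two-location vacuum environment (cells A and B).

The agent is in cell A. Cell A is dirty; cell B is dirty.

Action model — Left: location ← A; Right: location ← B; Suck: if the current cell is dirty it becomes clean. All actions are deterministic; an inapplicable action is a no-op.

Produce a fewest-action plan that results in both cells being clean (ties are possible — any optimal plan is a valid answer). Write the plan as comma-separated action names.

Suck, Right, Suck

step 1/3 (Suck): <A|clean|dirty>
step 2/3 (Right): <B|clean|dirty>
step 3/3 (Suck): <B|clean|clean>
min 3: Suck A + move + Suck B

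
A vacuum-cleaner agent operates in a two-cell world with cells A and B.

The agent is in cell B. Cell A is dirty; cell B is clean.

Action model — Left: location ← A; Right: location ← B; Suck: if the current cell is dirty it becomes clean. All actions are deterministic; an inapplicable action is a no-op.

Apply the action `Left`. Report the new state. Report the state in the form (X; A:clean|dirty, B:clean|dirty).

(A; A:dirty, B:clean)

start: (B; A:dirty, B:clean)
[1] after Left: (A; A:dirty, B:clean)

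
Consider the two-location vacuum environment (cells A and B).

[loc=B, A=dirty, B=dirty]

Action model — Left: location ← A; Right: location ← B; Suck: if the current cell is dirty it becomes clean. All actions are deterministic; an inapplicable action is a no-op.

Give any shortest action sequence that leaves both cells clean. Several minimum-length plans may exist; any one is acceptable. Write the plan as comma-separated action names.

Suck, Left, Suck

t=1 Suck ⇒ <B|dirty|clean>
t=2 Left ⇒ <A|dirty|clean>
t=3 Suck ⇒ <A|clean|clean>
min 3: Suck B + move + Suck A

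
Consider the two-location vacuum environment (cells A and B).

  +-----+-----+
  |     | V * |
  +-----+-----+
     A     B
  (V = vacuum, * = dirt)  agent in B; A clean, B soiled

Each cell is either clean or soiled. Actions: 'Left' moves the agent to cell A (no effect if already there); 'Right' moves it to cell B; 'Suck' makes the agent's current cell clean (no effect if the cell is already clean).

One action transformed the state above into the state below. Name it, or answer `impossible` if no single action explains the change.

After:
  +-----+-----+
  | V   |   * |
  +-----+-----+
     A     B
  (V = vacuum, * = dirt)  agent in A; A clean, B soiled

try  Left: in A — A clean, B soiled  ← match
try Right: in B — A clean, B soiled
try  Suck: in B — A clean, B clean

Left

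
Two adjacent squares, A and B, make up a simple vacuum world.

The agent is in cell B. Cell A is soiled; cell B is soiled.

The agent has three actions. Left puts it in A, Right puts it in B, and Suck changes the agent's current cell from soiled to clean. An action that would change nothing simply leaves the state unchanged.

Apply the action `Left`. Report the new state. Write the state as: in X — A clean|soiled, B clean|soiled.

start: in B — A soiled, B soiled
t=1 Left ⇒ in A — A soiled, B soiled

in A — A soiled, B soiled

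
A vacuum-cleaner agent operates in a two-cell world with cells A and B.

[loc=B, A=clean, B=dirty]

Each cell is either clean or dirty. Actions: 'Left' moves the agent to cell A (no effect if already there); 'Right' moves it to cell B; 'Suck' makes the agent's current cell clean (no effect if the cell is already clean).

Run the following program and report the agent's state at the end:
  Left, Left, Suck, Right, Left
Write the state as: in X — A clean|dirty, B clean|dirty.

1. Left → in A — A clean, B dirty
2. Left → in A — A clean, B dirty
3. Suck → in A — A clean, B dirty
4. Right → in B — A clean, B dirty
5. Left → in A — A clean, B dirty

in A — A clean, B dirty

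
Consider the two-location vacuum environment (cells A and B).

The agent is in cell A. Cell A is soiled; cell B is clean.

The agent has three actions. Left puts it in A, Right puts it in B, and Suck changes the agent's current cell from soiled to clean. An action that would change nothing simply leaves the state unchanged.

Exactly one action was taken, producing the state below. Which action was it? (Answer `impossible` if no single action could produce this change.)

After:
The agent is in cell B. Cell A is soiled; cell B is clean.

Right

try  Left: <A|soiled|clean>
try Right: <B|soiled|clean>  ← match
try  Suck: <A|clean|clean>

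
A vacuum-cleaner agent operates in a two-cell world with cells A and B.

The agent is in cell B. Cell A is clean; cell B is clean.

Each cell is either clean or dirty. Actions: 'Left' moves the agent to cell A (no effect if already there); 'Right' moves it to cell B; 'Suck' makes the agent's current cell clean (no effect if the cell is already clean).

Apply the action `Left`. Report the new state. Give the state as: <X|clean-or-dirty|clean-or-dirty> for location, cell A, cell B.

start: <B|clean|clean>
1. Left → <A|clean|clean>

<A|clean|clean>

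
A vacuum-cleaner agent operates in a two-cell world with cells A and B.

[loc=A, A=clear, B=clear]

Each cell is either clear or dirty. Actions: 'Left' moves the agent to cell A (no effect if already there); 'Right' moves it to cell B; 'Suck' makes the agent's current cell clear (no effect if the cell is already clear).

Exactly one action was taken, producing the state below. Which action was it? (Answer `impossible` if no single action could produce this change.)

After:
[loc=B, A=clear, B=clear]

Right

try  Left: <A|clear|clear>
try Right: <B|clear|clear>  ← match
try  Suck: <A|clear|clear>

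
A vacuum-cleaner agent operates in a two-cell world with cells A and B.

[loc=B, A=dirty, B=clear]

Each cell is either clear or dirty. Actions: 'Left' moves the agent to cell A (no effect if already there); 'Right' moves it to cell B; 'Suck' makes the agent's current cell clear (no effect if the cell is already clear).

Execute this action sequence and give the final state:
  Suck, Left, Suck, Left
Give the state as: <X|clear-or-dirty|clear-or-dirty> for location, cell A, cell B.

<A|clear|clear>

Suck (#1): <B|dirty|clear>
Left (#2): <A|dirty|clear>
Suck (#3): <A|clear|clear>
Left (#4): <A|clear|clear>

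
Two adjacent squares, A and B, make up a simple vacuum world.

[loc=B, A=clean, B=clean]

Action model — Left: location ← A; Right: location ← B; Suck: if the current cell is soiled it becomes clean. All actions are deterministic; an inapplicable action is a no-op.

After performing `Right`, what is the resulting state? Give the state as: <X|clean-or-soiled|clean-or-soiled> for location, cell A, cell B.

<B|clean|clean>

start: <B|clean|clean>
step 1/1 (Right): <B|clean|clean>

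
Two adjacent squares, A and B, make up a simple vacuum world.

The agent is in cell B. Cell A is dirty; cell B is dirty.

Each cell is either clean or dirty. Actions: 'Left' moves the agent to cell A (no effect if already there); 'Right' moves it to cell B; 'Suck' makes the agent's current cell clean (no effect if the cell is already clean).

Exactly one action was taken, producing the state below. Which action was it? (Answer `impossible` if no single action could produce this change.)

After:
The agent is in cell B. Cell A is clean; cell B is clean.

try  Left: in A — A dirty, B dirty
try Right: in B — A dirty, B dirty
try  Suck: in B — A dirty, B clean
no single action produces the after-state

impossible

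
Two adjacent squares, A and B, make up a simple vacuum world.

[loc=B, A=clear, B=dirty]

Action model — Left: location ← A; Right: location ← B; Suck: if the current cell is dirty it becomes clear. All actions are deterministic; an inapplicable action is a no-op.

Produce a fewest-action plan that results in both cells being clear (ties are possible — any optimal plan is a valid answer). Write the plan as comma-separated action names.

step 1/1 (Suck): (B; A:clear, B:clear)
min 1: B is dirty, one Suck

Suck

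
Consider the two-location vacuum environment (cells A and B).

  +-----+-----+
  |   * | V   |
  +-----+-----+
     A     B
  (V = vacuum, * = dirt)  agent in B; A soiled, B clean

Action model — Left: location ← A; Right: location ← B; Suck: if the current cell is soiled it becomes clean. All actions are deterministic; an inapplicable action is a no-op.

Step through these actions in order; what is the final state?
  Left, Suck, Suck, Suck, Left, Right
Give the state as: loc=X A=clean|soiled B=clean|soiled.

1) do Left; now loc=A A=soiled B=clean
2) do Suck; now loc=A A=clean B=clean
3) do Suck; now loc=A A=clean B=clean
4) do Suck; now loc=A A=clean B=clean
5) do Left; now loc=A A=clean B=clean
6) do Right; now loc=B A=clean B=clean

loc=B A=clean B=clean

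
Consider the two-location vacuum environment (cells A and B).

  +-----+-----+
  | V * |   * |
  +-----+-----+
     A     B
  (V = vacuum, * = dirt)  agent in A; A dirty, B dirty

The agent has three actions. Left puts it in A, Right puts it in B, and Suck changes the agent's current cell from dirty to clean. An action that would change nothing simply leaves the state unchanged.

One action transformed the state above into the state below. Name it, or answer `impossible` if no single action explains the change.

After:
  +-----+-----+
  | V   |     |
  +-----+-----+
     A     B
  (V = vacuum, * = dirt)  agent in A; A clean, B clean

try  Left: loc=A A=dirty B=dirty
try Right: loc=B A=dirty B=dirty
try  Suck: loc=A A=clean B=dirty
no single action produces the after-state

impossible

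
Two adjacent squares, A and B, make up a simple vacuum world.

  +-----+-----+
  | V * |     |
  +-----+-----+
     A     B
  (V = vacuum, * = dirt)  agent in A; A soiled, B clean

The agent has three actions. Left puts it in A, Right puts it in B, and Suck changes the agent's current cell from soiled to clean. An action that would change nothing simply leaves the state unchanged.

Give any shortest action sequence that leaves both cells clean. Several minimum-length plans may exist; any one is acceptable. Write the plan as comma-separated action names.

t=1 Suck ⇒ loc=A A=clean B=clean
min 1: A is soiled, one Suck

Suck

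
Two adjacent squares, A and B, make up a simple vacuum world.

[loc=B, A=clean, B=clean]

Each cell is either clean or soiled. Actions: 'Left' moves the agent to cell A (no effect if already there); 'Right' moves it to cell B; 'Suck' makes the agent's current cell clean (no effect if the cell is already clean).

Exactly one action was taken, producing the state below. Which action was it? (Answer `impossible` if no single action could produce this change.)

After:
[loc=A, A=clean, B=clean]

Left

try  Left: loc=A A=clean B=clean  ← match
try Right: loc=B A=clean B=clean
try  Suck: loc=B A=clean B=clean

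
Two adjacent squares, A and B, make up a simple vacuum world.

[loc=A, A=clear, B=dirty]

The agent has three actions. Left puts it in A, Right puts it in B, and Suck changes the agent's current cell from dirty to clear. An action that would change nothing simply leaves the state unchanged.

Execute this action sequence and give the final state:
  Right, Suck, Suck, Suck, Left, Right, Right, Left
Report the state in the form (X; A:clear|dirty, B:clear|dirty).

step 1/8 (Right): (B; A:clear, B:dirty)
step 2/8 (Suck): (B; A:clear, B:clear)
step 3/8 (Suck): (B; A:clear, B:clear)
step 4/8 (Suck): (B; A:clear, B:clear)
step 5/8 (Left): (A; A:clear, B:clear)
step 6/8 (Right): (B; A:clear, B:clear)
step 7/8 (Right): (B; A:clear, B:clear)
step 8/8 (Left): (A; A:clear, B:clear)

(A; A:clear, B:clear)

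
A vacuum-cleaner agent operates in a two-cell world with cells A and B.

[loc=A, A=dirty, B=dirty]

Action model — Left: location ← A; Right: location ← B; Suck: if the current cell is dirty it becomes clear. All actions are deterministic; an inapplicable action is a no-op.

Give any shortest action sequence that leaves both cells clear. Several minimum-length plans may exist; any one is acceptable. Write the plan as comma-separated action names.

t=1 Suck ⇒ <A|clear|dirty>
t=2 Right ⇒ <B|clear|dirty>
t=3 Suck ⇒ <B|clear|clear>
min 3: Suck A + move + Suck B

Suck, Right, Suck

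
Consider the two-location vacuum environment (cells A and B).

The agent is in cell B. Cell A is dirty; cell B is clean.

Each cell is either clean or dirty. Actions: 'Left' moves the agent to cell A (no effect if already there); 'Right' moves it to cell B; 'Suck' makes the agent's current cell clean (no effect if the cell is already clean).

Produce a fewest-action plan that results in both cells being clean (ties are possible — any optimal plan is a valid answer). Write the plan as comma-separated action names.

1) do Left; now <A|dirty|clean>
2) do Suck; now <A|clean|clean>
min 2: go A then Suck

Left, Suck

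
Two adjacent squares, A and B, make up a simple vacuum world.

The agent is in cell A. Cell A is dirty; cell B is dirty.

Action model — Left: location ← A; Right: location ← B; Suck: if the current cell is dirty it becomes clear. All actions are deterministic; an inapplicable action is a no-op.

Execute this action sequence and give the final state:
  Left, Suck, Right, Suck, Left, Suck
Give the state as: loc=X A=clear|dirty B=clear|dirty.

loc=A A=clear B=clear

step 1/6 (Left): loc=A A=dirty B=dirty
step 2/6 (Suck): loc=A A=clear B=dirty
step 3/6 (Right): loc=B A=clear B=dirty
step 4/6 (Suck): loc=B A=clear B=clear
step 5/6 (Left): loc=A A=clear B=clear
step 6/6 (Suck): loc=A A=clear B=clear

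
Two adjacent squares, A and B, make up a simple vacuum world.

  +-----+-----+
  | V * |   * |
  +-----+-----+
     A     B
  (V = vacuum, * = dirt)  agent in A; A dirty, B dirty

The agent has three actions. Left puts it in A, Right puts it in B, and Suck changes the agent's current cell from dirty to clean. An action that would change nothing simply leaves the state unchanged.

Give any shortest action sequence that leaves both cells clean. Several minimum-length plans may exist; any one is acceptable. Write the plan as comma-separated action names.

Suck, Right, Suck

step 1/3 (Suck): in A — A clean, B dirty
step 2/3 (Right): in B — A clean, B dirty
step 3/3 (Suck): in B — A clean, B clean
min 3: Suck A + move + Suck B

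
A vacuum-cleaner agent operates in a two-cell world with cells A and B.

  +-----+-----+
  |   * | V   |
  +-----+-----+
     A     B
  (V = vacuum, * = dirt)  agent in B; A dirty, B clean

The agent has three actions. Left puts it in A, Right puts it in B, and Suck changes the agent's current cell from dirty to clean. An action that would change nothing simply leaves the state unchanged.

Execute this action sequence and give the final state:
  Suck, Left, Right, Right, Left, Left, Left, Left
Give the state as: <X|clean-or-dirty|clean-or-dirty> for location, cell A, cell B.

Suck (#1): <B|dirty|clean>
Left (#2): <A|dirty|clean>
Right (#3): <B|dirty|clean>
Right (#4): <B|dirty|clean>
Left (#5): <A|dirty|clean>
Left (#6): <A|dirty|clean>
Left (#7): <A|dirty|clean>
Left (#8): <A|dirty|clean>

<A|dirty|clean>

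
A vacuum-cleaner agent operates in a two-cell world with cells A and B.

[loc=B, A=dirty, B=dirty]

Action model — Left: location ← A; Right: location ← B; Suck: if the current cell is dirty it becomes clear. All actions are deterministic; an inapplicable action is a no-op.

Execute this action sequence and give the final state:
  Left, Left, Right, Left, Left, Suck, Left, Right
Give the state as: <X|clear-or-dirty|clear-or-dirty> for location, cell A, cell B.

step 1/8 (Left): <A|dirty|dirty>
step 2/8 (Left): <A|dirty|dirty>
step 3/8 (Right): <B|dirty|dirty>
step 4/8 (Left): <A|dirty|dirty>
step 5/8 (Left): <A|dirty|dirty>
step 6/8 (Suck): <A|clear|dirty>
step 7/8 (Left): <A|clear|dirty>
step 8/8 (Right): <B|clear|dirty>

<B|clear|dirty>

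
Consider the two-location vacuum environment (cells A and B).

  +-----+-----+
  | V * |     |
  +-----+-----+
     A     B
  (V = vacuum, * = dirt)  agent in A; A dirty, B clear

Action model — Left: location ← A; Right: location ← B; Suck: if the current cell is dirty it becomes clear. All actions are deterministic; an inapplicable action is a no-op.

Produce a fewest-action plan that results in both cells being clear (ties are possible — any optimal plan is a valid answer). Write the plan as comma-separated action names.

1. Suck → loc=A A=clear B=clear
min 1: A is dirty, one Suck

Suck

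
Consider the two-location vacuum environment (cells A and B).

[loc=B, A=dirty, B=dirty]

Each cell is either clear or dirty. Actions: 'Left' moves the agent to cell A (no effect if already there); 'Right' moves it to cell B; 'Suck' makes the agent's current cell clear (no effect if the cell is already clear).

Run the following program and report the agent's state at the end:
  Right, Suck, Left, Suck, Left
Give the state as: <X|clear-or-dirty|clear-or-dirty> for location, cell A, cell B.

<A|clear|clear>

step 1/5 (Right): <B|dirty|dirty>
step 2/5 (Suck): <B|dirty|clear>
step 3/5 (Left): <A|dirty|clear>
step 4/5 (Suck): <A|clear|clear>
step 5/5 (Left): <A|clear|clear>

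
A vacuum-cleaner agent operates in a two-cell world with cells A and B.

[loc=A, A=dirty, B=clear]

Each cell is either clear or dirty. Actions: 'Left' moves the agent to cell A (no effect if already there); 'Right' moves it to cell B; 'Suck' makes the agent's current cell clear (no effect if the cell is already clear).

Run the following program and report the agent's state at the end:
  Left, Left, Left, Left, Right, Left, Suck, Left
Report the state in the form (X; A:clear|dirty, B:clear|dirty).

(A; A:clear, B:clear)

1) do Left; now (A; A:dirty, B:clear)
2) do Left; now (A; A:dirty, B:clear)
3) do Left; now (A; A:dirty, B:clear)
4) do Left; now (A; A:dirty, B:clear)
5) do Right; now (B; A:dirty, B:clear)
6) do Left; now (A; A:dirty, B:clear)
7) do Suck; now (A; A:clear, B:clear)
8) do Left; now (A; A:clear, B:clear)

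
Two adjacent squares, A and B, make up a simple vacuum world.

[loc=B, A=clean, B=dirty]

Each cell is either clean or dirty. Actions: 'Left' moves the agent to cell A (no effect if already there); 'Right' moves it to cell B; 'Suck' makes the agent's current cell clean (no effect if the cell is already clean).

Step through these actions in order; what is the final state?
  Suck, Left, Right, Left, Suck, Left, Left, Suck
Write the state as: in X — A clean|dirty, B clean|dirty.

in A — A clean, B clean

step 1/8 (Suck): in B — A clean, B clean
step 2/8 (Left): in A — A clean, B clean
step 3/8 (Right): in B — A clean, B clean
step 4/8 (Left): in A — A clean, B clean
step 5/8 (Suck): in A — A clean, B clean
step 6/8 (Left): in A — A clean, B clean
step 7/8 (Left): in A — A clean, B clean
step 8/8 (Suck): in A — A clean, B clean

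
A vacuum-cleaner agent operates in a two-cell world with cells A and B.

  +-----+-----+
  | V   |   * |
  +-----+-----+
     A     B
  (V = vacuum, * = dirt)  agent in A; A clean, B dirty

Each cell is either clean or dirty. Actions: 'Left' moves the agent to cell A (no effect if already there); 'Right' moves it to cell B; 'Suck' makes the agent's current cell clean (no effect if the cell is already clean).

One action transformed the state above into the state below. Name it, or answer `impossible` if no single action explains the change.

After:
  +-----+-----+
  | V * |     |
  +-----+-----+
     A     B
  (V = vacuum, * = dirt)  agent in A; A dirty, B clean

impossible

try  Left: loc=A A=clean B=dirty
try Right: loc=B A=clean B=dirty
try  Suck: loc=A A=clean B=dirty
no single action produces the after-state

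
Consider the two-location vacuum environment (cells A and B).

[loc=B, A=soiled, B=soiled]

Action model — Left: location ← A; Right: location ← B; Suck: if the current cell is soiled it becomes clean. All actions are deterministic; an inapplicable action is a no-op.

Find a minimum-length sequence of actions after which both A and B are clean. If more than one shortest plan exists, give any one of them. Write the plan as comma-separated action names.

Suck, Left, Suck

[1] after Suck: (B; A:soiled, B:clean)
[2] after Left: (A; A:soiled, B:clean)
[3] after Suck: (A; A:clean, B:clean)
min 3: Suck B + move + Suck A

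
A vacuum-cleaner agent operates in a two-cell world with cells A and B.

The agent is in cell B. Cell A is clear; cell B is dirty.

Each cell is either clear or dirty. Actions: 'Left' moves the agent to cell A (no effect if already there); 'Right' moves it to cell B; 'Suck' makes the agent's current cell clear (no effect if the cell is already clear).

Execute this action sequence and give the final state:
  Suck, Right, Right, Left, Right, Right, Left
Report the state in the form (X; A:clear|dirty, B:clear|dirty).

1) do Suck; now (B; A:clear, B:clear)
2) do Right; now (B; A:clear, B:clear)
3) do Right; now (B; A:clear, B:clear)
4) do Left; now (A; A:clear, B:clear)
5) do Right; now (B; A:clear, B:clear)
6) do Right; now (B; A:clear, B:clear)
7) do Left; now (A; A:clear, B:clear)

(A; A:clear, B:clear)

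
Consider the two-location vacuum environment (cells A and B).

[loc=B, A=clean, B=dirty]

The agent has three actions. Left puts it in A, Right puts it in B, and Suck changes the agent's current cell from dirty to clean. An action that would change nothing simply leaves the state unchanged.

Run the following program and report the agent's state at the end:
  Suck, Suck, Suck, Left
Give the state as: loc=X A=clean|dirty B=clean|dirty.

t=1 Suck ⇒ loc=B A=clean B=clean
t=2 Suck ⇒ loc=B A=clean B=clean
t=3 Suck ⇒ loc=B A=clean B=clean
t=4 Left ⇒ loc=A A=clean B=clean

loc=A A=clean B=clean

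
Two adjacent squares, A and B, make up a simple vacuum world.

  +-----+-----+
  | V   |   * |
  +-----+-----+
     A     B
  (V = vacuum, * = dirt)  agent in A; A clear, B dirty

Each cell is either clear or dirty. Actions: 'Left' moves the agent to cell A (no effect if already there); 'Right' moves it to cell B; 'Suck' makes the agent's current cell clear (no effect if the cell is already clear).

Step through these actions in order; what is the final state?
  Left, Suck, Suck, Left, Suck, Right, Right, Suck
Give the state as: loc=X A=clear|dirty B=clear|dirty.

Left (#1): loc=A A=clear B=dirty
Suck (#2): loc=A A=clear B=dirty
Suck (#3): loc=A A=clear B=dirty
Left (#4): loc=A A=clear B=dirty
Suck (#5): loc=A A=clear B=dirty
Right (#6): loc=B A=clear B=dirty
Right (#7): loc=B A=clear B=dirty
Suck (#8): loc=B A=clear B=clear

loc=B A=clear B=clear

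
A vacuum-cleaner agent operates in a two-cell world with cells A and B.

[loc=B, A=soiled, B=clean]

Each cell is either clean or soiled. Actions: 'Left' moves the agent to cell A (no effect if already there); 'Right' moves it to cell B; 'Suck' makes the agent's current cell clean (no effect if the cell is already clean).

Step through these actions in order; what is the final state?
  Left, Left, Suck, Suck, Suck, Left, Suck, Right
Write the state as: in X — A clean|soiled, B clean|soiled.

1. Left → in A — A soiled, B clean
2. Left → in A — A soiled, B clean
3. Suck → in A — A clean, B clean
4. Suck → in A — A clean, B clean
5. Suck → in A — A clean, B clean
6. Left → in A — A clean, B clean
7. Suck → in A — A clean, B clean
8. Right → in B — A clean, B clean

in B — A clean, B clean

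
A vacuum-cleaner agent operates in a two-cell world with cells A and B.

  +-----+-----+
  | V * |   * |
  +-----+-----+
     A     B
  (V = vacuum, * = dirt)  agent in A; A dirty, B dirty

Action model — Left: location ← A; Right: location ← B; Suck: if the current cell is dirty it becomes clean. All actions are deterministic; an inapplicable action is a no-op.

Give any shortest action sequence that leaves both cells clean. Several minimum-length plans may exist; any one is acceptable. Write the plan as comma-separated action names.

Suck (#1): in A — A clean, B dirty
Right (#2): in B — A clean, B dirty
Suck (#3): in B — A clean, B clean
min 3: Suck A + move + Suck B

Suck, Right, Suck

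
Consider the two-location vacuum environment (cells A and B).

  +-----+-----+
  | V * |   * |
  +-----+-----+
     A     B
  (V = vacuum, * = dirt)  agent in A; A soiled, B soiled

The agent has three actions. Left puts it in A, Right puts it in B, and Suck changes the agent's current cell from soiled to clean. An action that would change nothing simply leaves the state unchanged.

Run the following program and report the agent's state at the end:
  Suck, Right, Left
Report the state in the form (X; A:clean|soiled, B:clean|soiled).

(A; A:clean, B:soiled)

1) do Suck; now (A; A:clean, B:soiled)
2) do Right; now (B; A:clean, B:soiled)
3) do Left; now (A; A:clean, B:soiled)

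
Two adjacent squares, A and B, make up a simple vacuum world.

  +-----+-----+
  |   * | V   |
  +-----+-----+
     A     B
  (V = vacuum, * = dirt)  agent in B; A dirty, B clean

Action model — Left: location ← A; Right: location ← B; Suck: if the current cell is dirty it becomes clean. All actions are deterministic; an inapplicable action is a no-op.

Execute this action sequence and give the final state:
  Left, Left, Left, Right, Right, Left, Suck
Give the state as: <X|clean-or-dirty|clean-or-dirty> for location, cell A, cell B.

<A|clean|clean>

Left (#1): <A|dirty|clean>
Left (#2): <A|dirty|clean>
Left (#3): <A|dirty|clean>
Right (#4): <B|dirty|clean>
Right (#5): <B|dirty|clean>
Left (#6): <A|dirty|clean>
Suck (#7): <A|clean|clean>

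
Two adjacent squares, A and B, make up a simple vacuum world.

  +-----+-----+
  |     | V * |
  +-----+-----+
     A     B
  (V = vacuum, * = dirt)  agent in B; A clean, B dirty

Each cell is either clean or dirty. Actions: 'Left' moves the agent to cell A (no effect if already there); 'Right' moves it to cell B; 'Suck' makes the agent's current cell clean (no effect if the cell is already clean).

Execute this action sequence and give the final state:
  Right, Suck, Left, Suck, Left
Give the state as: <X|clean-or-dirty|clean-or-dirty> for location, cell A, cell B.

<A|clean|clean>

[1] after Right: <B|clean|dirty>
[2] after Suck: <B|clean|clean>
[3] after Left: <A|clean|clean>
[4] after Suck: <A|clean|clean>
[5] after Left: <A|clean|clean>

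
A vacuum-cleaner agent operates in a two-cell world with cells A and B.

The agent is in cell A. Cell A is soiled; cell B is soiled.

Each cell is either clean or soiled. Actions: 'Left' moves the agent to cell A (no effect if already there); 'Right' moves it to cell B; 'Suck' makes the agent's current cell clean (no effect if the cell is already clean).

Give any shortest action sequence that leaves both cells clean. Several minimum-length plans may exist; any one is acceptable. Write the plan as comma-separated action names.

Suck, Right, Suck

[1] after Suck: loc=A A=clean B=soiled
[2] after Right: loc=B A=clean B=soiled
[3] after Suck: loc=B A=clean B=clean
min 3: Suck A + move + Suck B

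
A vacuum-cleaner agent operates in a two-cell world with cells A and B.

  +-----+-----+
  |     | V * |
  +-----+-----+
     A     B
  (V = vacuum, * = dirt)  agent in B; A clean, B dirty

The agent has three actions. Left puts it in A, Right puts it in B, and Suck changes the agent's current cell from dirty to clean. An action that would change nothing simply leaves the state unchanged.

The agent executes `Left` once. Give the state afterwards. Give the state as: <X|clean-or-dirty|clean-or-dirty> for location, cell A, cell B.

<A|clean|dirty>

start: <B|clean|dirty>
[1] after Left: <A|clean|dirty>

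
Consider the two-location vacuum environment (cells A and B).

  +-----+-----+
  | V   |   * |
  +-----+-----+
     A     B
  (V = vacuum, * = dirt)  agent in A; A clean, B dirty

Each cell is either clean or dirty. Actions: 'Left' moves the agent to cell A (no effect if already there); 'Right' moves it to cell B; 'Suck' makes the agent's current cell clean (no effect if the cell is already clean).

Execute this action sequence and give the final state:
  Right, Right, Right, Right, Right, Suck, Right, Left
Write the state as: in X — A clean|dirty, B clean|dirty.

in A — A clean, B clean

[1] after Right: in B — A clean, B dirty
[2] after Right: in B — A clean, B dirty
[3] after Right: in B — A clean, B dirty
[4] after Right: in B — A clean, B dirty
[5] after Right: in B — A clean, B dirty
[6] after Suck: in B — A clean, B clean
[7] after Right: in B — A clean, B clean
[8] after Left: in A — A clean, B clean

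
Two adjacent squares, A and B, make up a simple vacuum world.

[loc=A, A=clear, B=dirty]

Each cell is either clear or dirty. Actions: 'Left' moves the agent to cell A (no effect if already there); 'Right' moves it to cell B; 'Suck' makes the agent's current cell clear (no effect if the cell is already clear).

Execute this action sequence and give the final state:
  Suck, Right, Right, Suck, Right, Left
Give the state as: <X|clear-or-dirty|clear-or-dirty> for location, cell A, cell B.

1) do Suck; now <A|clear|dirty>
2) do Right; now <B|clear|dirty>
3) do Right; now <B|clear|dirty>
4) do Suck; now <B|clear|clear>
5) do Right; now <B|clear|clear>
6) do Left; now <A|clear|clear>

<A|clear|clear>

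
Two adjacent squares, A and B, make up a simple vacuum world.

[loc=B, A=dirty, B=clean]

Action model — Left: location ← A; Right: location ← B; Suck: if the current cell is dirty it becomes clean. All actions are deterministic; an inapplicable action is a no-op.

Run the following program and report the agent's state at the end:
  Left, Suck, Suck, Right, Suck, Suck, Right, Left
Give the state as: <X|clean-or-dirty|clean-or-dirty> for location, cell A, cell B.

t=1 Left ⇒ <A|dirty|clean>
t=2 Suck ⇒ <A|clean|clean>
t=3 Suck ⇒ <A|clean|clean>
t=4 Right ⇒ <B|clean|clean>
t=5 Suck ⇒ <B|clean|clean>
t=6 Suck ⇒ <B|clean|clean>
t=7 Right ⇒ <B|clean|clean>
t=8 Left ⇒ <A|clean|clean>

<A|clean|clean>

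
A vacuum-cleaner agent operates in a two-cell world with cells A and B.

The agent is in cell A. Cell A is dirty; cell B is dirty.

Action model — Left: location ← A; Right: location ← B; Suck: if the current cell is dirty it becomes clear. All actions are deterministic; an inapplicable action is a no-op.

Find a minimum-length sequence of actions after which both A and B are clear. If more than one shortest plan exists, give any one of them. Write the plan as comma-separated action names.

Suck, Right, Suck

step 1/3 (Suck): <A|clear|dirty>
step 2/3 (Right): <B|clear|dirty>
step 3/3 (Suck): <B|clear|clear>
min 3: Suck A + move + Suck B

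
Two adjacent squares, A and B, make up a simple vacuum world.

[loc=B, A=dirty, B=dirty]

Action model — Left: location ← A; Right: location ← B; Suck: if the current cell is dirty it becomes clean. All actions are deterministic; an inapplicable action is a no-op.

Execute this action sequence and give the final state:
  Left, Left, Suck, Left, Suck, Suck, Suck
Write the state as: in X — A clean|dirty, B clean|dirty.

in A — A clean, B dirty

1) do Left; now in A — A dirty, B dirty
2) do Left; now in A — A dirty, B dirty
3) do Suck; now in A — A clean, B dirty
4) do Left; now in A — A clean, B dirty
5) do Suck; now in A — A clean, B dirty
6) do Suck; now in A — A clean, B dirty
7) do Suck; now in A — A clean, B dirty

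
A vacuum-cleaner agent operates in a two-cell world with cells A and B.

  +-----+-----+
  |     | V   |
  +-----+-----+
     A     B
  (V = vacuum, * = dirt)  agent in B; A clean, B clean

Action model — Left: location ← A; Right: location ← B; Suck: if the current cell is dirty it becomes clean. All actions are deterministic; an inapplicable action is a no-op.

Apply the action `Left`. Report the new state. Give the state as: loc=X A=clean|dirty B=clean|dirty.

loc=A A=clean B=clean

start: loc=B A=clean B=clean
Left (#1): loc=A A=clean B=clean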